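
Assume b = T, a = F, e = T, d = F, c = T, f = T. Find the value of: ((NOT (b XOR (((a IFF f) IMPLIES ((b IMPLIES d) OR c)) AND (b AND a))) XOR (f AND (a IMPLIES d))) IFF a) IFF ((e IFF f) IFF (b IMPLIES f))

a IFF f = F IFF T = F
b IMPLIES d = T IMPLIES F = F
(b IMPLIES d) OR c = F OR T = T
(a IFF f) IMPLIES ((b IMPLIES d) OR c) = F IMPLIES T = T
b AND a = T AND F = F
((a IFF f) IMPLIES ((b IMPLIES d) OR c)) AND (b AND a) = T AND F = F
b XOR (((a IFF f) IMPLIES ((b IMPLIES d) OR c)) AND (b AND a)) = T XOR F = T
NOT (b XOR (((a IFF f) IMPLIES ((b IMPLIES d) OR c)) AND (b AND a))) = NOT T = F
a IMPLIES d = F IMPLIES F = T
f AND (a IMPLIES d) = T AND T = T
NOT (b XOR (((a IFF f) IMPLIES ((b IMPLIES d) OR c)) AND (b AND a))) XOR (f AND (a IMPLIES d)) = F XOR T = T
(NOT (b XOR (((a IFF f) IMPLIES ((b IMPLIES d) OR c)) AND (b AND a))) XOR (f AND (a IMPLIES d))) IFF a = T IFF F = F
e IFF f = T IFF T = T
b IMPLIES f = T IMPLIES T = T
(e IFF f) IFF (b IMPLIES f) = T IFF T = T
((NOT (b XOR (((a IFF f) IMPLIES ((b IMPLIES d) OR c)) AND (b AND a))) XOR (f AND (a IMPLIES d))) IFF a) IFF ((e IFF f) IFF (b IMPLIES f)) = F IFF T = F

F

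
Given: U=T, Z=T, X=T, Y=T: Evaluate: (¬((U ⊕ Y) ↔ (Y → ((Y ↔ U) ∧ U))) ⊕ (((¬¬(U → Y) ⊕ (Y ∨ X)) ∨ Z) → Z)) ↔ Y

Substituting U=T, Z=T, X=T, Y=T:
U ⊕ Y = T ⊕ T = F
Y ↔ U = T ↔ T = T
(Y ↔ U) ∧ U = T ∧ T = T
Y → ((Y ↔ U) ∧ U) = T → T = T
(U ⊕ Y) ↔ (Y → ((Y ↔ U) ∧ U)) = F ↔ T = F
¬((U ⊕ Y) ↔ (Y → ((Y ↔ U) ∧ U))) = ¬F = T
U → Y = T → T = T
¬(U → Y) = ¬T = F
¬¬(U → Y) = ¬F = T
Y ∨ X = T ∨ T = T
¬¬(U → Y) ⊕ (Y ∨ X) = T ⊕ T = F
(¬¬(U → Y) ⊕ (Y ∨ X)) ∨ Z = F ∨ T = T
((¬¬(U → Y) ⊕ (Y ∨ X)) ∨ Z) → Z = T → T = T
¬((U ⊕ Y) ↔ (Y → ((Y ↔ U) ∧ U))) ⊕ (((¬¬(U → Y) ⊕ (Y ∨ X)) ∨ Z) → Z) = T ⊕ T = F
(¬((U ⊕ Y) ↔ (Y → ((Y ↔ U) ∧ U))) ⊕ (((¬¬(U → Y) ⊕ (Y ∨ X)) ∨ Z) → Z)) ↔ Y = F ↔ T = F

F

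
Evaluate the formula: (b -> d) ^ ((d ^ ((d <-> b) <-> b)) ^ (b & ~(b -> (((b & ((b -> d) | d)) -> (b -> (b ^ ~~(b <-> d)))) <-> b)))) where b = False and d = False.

True

Substituting b=False, d=False:
b -> d = False -> False = True
d <-> b = False <-> False = True
(d <-> b) <-> b = True <-> False = False
d ^ ((d <-> b) <-> b) = False ^ False = False
b -> d = False -> False = True
(b -> d) | d = True | False = True
b & ((b -> d) | d) = False & True = False
b <-> d = False <-> False = True
~(b <-> d) = ~True = False
~~(b <-> d) = ~False = True
b ^ ~~(b <-> d) = False ^ True = True
b -> (b ^ ~~(b <-> d)) = False -> True = True
(b & ((b -> d) | d)) -> (b -> (b ^ ~~(b <-> d))) = False -> True = True
((b & ((b -> d) | d)) -> (b -> (b ^ ~~(b <-> d)))) <-> b = True <-> False = False
b -> (((b & ((b -> d) | d)) -> (b -> (b ^ ~~(b <-> d)))) <-> b) = False -> False = True
~(b -> (((b & ((b -> d) | d)) -> (b -> (b ^ ~~(b <-> d)))) <-> b)) = ~True = False
b & ~(b -> (((b & ((b -> d) | d)) -> (b -> (b ^ ~~(b <-> d)))) <-> b)) = False & False = False
(d ^ ((d <-> b) <-> b)) ^ (b & ~(b -> (((b & ((b -> d) | d)) -> (b -> (b ^ ~~(b <-> d)))) <-> b))) = False ^ False = False
(b -> d) ^ ((d ^ ((d <-> b) <-> b)) ^ (b & ~(b -> (((b & ((b -> d) | d)) -> (b -> (b ^ ~~(b <-> d)))) <-> b)))) = True ^ False = True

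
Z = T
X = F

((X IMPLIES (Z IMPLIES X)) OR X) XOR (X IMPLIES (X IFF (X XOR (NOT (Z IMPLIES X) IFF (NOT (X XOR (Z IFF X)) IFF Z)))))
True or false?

Substituting Z=T, X=F:
Z IMPLIES X = T IMPLIES F = F
X IMPLIES (Z IMPLIES X) = F IMPLIES F = T
(X IMPLIES (Z IMPLIES X)) OR X = T OR F = T
Z IMPLIES X = T IMPLIES F = F
NOT (Z IMPLIES X) = NOT F = T
Z IFF X = T IFF F = F
X XOR (Z IFF X) = F XOR F = F
NOT (X XOR (Z IFF X)) = NOT F = T
NOT (X XOR (Z IFF X)) IFF Z = T IFF T = T
NOT (Z IMPLIES X) IFF (NOT (X XOR (Z IFF X)) IFF Z) = T IFF T = T
X XOR (NOT (Z IMPLIES X) IFF (NOT (X XOR (Z IFF X)) IFF Z)) = F XOR T = T
X IFF (X XOR (NOT (Z IMPLIES X) IFF (NOT (X XOR (Z IFF X)) IFF Z))) = F IFF T = F
X IMPLIES (X IFF (X XOR (NOT (Z IMPLIES X) IFF (NOT (X XOR (Z IFF X)) IFF Z)))) = F IMPLIES F = T
((X IMPLIES (Z IMPLIES X)) OR X) XOR (X IMPLIES (X IFF (X XOR (NOT (Z IMPLIES X) IFF (NOT (X XOR (Z IFF X)) IFF Z))))) = T XOR T = F

F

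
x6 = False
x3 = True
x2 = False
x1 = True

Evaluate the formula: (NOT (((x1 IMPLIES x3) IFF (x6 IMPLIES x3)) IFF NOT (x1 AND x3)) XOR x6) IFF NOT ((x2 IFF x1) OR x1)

False

x1 IMPLIES x3 = True IMPLIES True = True
x6 IMPLIES x3 = False IMPLIES True = True
(x1 IMPLIES x3) IFF (x6 IMPLIES x3) = True IFF True = True
x1 AND x3 = True AND True = True
NOT (x1 AND x3) = NOT True = False
((x1 IMPLIES x3) IFF (x6 IMPLIES x3)) IFF NOT (x1 AND x3) = True IFF False = False
NOT (((x1 IMPLIES x3) IFF (x6 IMPLIES x3)) IFF NOT (x1 AND x3)) = NOT False = True
NOT (((x1 IMPLIES x3) IFF (x6 IMPLIES x3)) IFF NOT (x1 AND x3)) XOR x6 = True XOR False = True
x2 IFF x1 = False IFF True = False
(x2 IFF x1) OR x1 = False OR True = True
NOT ((x2 IFF x1) OR x1) = NOT True = False
(NOT (((x1 IMPLIES x3) IFF (x6 IMPLIES x3)) IFF NOT (x1 AND x3)) XOR x6) IFF NOT ((x2 IFF x1) OR x1) = True IFF False = False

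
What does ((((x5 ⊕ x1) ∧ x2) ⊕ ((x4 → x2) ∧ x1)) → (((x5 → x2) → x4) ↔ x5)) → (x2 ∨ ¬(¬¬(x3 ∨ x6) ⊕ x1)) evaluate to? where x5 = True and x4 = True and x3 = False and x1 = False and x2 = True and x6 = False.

Substituting x5=True, x4=True, x3=False, x1=False, x2=True, x6=False:
x5 ⊕ x1 = True ⊕ False = True
(x5 ⊕ x1) ∧ x2 = True ∧ True = True
x4 → x2 = True → True = True
(x4 → x2) ∧ x1 = True ∧ False = False
((x5 ⊕ x1) ∧ x2) ⊕ ((x4 → x2) ∧ x1) = True ⊕ False = True
x5 → x2 = True → True = True
(x5 → x2) → x4 = True → True = True
((x5 → x2) → x4) ↔ x5 = True ↔ True = True
(((x5 ⊕ x1) ∧ x2) ⊕ ((x4 → x2) ∧ x1)) → (((x5 → x2) → x4) ↔ x5) = True → True = True
x3 ∨ x6 = False ∨ False = False
¬(x3 ∨ x6) = ¬False = True
¬¬(x3 ∨ x6) = ¬True = False
¬¬(x3 ∨ x6) ⊕ x1 = False ⊕ False = False
¬(¬¬(x3 ∨ x6) ⊕ x1) = ¬False = True
x2 ∨ ¬(¬¬(x3 ∨ x6) ⊕ x1) = True ∨ True = True
((((x5 ⊕ x1) ∧ x2) ⊕ ((x4 → x2) ∧ x1)) → (((x5 → x2) → x4) ↔ x5)) → (x2 ∨ ¬(¬¬(x3 ∨ x6) ⊕ x1)) = True → True = True

True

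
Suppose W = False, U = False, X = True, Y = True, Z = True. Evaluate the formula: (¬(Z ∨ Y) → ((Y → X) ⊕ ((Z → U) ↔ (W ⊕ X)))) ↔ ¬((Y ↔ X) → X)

Z ∨ Y = True ∨ True = True
¬(Z ∨ Y) = ¬True = False
Y → X = True → True = True
Z → U = True → False = False
W ⊕ X = False ⊕ True = True
(Z → U) ↔ (W ⊕ X) = False ↔ True = False
(Y → X) ⊕ ((Z → U) ↔ (W ⊕ X)) = True ⊕ False = True
¬(Z ∨ Y) → ((Y → X) ⊕ ((Z → U) ↔ (W ⊕ X))) = False → True = True
Y ↔ X = True ↔ True = True
(Y ↔ X) → X = True → True = True
¬((Y ↔ X) → X) = ¬True = False
(¬(Z ∨ Y) → ((Y → X) ⊕ ((Z → U) ↔ (W ⊕ X)))) ↔ ¬((Y ↔ X) → X) = True ↔ False = False

False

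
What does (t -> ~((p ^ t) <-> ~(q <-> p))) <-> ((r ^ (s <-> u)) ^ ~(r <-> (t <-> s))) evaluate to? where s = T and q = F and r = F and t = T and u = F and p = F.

p ^ t = F ^ T = T
q <-> p = F <-> F = T
~(q <-> p) = ~T = F
(p ^ t) <-> ~(q <-> p) = T <-> F = F
~((p ^ t) <-> ~(q <-> p)) = ~F = T
t -> ~((p ^ t) <-> ~(q <-> p)) = T -> T = T
s <-> u = T <-> F = F
r ^ (s <-> u) = F ^ F = F
t <-> s = T <-> T = T
r <-> (t <-> s) = F <-> T = F
~(r <-> (t <-> s)) = ~F = T
(r ^ (s <-> u)) ^ ~(r <-> (t <-> s)) = F ^ T = T
(t -> ~((p ^ t) <-> ~(q <-> p))) <-> ((r ^ (s <-> u)) ^ ~(r <-> (t <-> s))) = T <-> T = T

T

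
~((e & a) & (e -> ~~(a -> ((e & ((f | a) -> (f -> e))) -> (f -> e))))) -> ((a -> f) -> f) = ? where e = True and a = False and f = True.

Substituting e=True, a=False, f=True:
e & a = True & False = False
f | a = True | False = True
f -> e = True -> True = True
(f | a) -> (f -> e) = True -> True = True
e & ((f | a) -> (f -> e)) = True & True = True
f -> e = True -> True = True
(e & ((f | a) -> (f -> e))) -> (f -> e) = True -> True = True
a -> ((e & ((f | a) -> (f -> e))) -> (f -> e)) = False -> True = True
~(a -> ((e & ((f | a) -> (f -> e))) -> (f -> e))) = ~True = False
~~(a -> ((e & ((f | a) -> (f -> e))) -> (f -> e))) = ~False = True
e -> ~~(a -> ((e & ((f | a) -> (f -> e))) -> (f -> e))) = True -> True = True
(e & a) & (e -> ~~(a -> ((e & ((f | a) -> (f -> e))) -> (f -> e)))) = False & True = False
~((e & a) & (e -> ~~(a -> ((e & ((f | a) -> (f -> e))) -> (f -> e))))) = ~False = True
a -> f = False -> True = True
(a -> f) -> f = True -> True = True
~((e & a) & (e -> ~~(a -> ((e & ((f | a) -> (f -> e))) -> (f -> e))))) -> ((a -> f) -> f) = True -> True = True

True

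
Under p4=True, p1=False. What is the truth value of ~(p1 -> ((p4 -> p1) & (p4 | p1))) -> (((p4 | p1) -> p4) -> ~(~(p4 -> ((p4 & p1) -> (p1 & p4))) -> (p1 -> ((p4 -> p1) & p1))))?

p4 -> p1 = True -> False = False
p4 | p1 = True | False = True
(p4 -> p1) & (p4 | p1) = False & True = False
p1 -> ((p4 -> p1) & (p4 | p1)) = False -> False = True
~(p1 -> ((p4 -> p1) & (p4 | p1))) = ~True = False
p4 | p1 = True | False = True
(p4 | p1) -> p4 = True -> True = True
p4 & p1 = True & False = False
p1 & p4 = False & True = False
(p4 & p1) -> (p1 & p4) = False -> False = True
p4 -> ((p4 & p1) -> (p1 & p4)) = True -> True = True
~(p4 -> ((p4 & p1) -> (p1 & p4))) = ~True = False
p4 -> p1 = True -> False = False
(p4 -> p1) & p1 = False & False = False
p1 -> ((p4 -> p1) & p1) = False -> False = True
~(p4 -> ((p4 & p1) -> (p1 & p4))) -> (p1 -> ((p4 -> p1) & p1)) = False -> True = True
~(~(p4 -> ((p4 & p1) -> (p1 & p4))) -> (p1 -> ((p4 -> p1) & p1))) = ~True = False
((p4 | p1) -> p4) -> ~(~(p4 -> ((p4 & p1) -> (p1 & p4))) -> (p1 -> ((p4 -> p1) & p1))) = True -> False = False
~(p1 -> ((p4 -> p1) & (p4 | p1))) -> (((p4 | p1) -> p4) -> ~(~(p4 -> ((p4 & p1) -> (p1 & p4))) -> (p1 -> ((p4 -> p1) & p1)))) = False -> False = True

True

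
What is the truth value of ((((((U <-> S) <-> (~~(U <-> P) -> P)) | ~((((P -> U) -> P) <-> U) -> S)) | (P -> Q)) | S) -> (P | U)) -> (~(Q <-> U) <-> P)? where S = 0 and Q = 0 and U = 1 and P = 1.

Substituting S=0, Q=0, U=1, P=1:
U <-> S = 1 <-> 0 = 0
U <-> P = 1 <-> 1 = 1
~(U <-> P) = ~1 = 0
~~(U <-> P) = ~0 = 1
~~(U <-> P) -> P = 1 -> 1 = 1
(U <-> S) <-> (~~(U <-> P) -> P) = 0 <-> 1 = 0
P -> U = 1 -> 1 = 1
(P -> U) -> P = 1 -> 1 = 1
((P -> U) -> P) <-> U = 1 <-> 1 = 1
(((P -> U) -> P) <-> U) -> S = 1 -> 0 = 0
~((((P -> U) -> P) <-> U) -> S) = ~0 = 1
((U <-> S) <-> (~~(U <-> P) -> P)) | ~((((P -> U) -> P) <-> U) -> S) = 0 | 1 = 1
P -> Q = 1 -> 0 = 0
(((U <-> S) <-> (~~(U <-> P) -> P)) | ~((((P -> U) -> P) <-> U) -> S)) | (P -> Q) = 1 | 0 = 1
((((U <-> S) <-> (~~(U <-> P) -> P)) | ~((((P -> U) -> P) <-> U) -> S)) | (P -> Q)) | S = 1 | 0 = 1
P | U = 1 | 1 = 1
(((((U <-> S) <-> (~~(U <-> P) -> P)) | ~((((P -> U) -> P) <-> U) -> S)) | (P -> Q)) | S) -> (P | U) = 1 -> 1 = 1
Q <-> U = 0 <-> 1 = 0
~(Q <-> U) = ~0 = 1
~(Q <-> U) <-> P = 1 <-> 1 = 1
((((((U <-> S) <-> (~~(U <-> P) -> P)) | ~((((P -> U) -> P) <-> U) -> S)) | (P -> Q)) | S) -> (P | U)) -> (~(Q <-> U) <-> P) = 1 -> 1 = 1

1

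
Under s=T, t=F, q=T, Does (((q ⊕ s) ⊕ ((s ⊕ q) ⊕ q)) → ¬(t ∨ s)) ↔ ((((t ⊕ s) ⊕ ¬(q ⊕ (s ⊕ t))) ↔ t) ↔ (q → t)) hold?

q ⊕ s = T ⊕ T = F
s ⊕ q = T ⊕ T = F
(s ⊕ q) ⊕ q = F ⊕ T = T
(q ⊕ s) ⊕ ((s ⊕ q) ⊕ q) = F ⊕ T = T
t ∨ s = F ∨ T = T
¬(t ∨ s) = ¬T = F
((q ⊕ s) ⊕ ((s ⊕ q) ⊕ q)) → ¬(t ∨ s) = T → F = F
t ⊕ s = F ⊕ T = T
s ⊕ t = T ⊕ F = T
q ⊕ (s ⊕ t) = T ⊕ T = F
¬(q ⊕ (s ⊕ t)) = ¬F = T
(t ⊕ s) ⊕ ¬(q ⊕ (s ⊕ t)) = T ⊕ T = F
((t ⊕ s) ⊕ ¬(q ⊕ (s ⊕ t))) ↔ t = F ↔ F = T
q → t = T → F = F
(((t ⊕ s) ⊕ ¬(q ⊕ (s ⊕ t))) ↔ t) ↔ (q → t) = T ↔ F = F
(((q ⊕ s) ⊕ ((s ⊕ q) ⊕ q)) → ¬(t ∨ s)) ↔ ((((t ⊕ s) ⊕ ¬(q ⊕ (s ⊕ t))) ↔ t) ↔ (q → t)) = F ↔ F = T

T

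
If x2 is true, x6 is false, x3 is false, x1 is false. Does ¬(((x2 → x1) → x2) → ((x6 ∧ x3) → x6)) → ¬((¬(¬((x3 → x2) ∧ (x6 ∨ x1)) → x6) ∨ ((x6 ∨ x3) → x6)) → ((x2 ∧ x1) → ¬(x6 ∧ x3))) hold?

True

Substituting x2=True, x6=False, x3=False, x1=False:
x2 → x1 = True → False = False
(x2 → x1) → x2 = False → True = True
x6 ∧ x3 = False ∧ False = False
(x6 ∧ x3) → x6 = False → False = True
((x2 → x1) → x2) → ((x6 ∧ x3) → x6) = True → True = True
¬(((x2 → x1) → x2) → ((x6 ∧ x3) → x6)) = ¬True = False
x3 → x2 = False → True = True
x6 ∨ x1 = False ∨ False = False
(x3 → x2) ∧ (x6 ∨ x1) = True ∧ False = False
¬((x3 → x2) ∧ (x6 ∨ x1)) = ¬False = True
¬((x3 → x2) ∧ (x6 ∨ x1)) → x6 = True → False = False
¬(¬((x3 → x2) ∧ (x6 ∨ x1)) → x6) = ¬False = True
x6 ∨ x3 = False ∨ False = False
(x6 ∨ x3) → x6 = False → False = True
¬(¬((x3 → x2) ∧ (x6 ∨ x1)) → x6) ∨ ((x6 ∨ x3) → x6) = True ∨ True = True
x2 ∧ x1 = True ∧ False = False
x6 ∧ x3 = False ∧ False = False
¬(x6 ∧ x3) = ¬False = True
(x2 ∧ x1) → ¬(x6 ∧ x3) = False → True = True
(¬(¬((x3 → x2) ∧ (x6 ∨ x1)) → x6) ∨ ((x6 ∨ x3) → x6)) → ((x2 ∧ x1) → ¬(x6 ∧ x3)) = True → True = True
¬((¬(¬((x3 → x2) ∧ (x6 ∨ x1)) → x6) ∨ ((x6 ∨ x3) → x6)) → ((x2 ∧ x1) → ¬(x6 ∧ x3))) = ¬True = False
¬(((x2 → x1) → x2) → ((x6 ∧ x3) → x6)) → ¬((¬(¬((x3 → x2) ∧ (x6 ∨ x1)) → x6) ∨ ((x6 ∨ x3) → x6)) → ((x2 ∧ x1) → ¬(x6 ∧ x3))) = False → False = True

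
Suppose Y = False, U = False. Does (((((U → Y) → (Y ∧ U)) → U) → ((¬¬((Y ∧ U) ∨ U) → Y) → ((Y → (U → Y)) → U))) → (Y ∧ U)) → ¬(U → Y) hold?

False

Substituting Y=False, U=False:
U → Y = False → False = True
Y ∧ U = False ∧ False = False
(U → Y) → (Y ∧ U) = True → False = False
((U → Y) → (Y ∧ U)) → U = False → False = True
Y ∧ U = False ∧ False = False
(Y ∧ U) ∨ U = False ∨ False = False
¬((Y ∧ U) ∨ U) = ¬False = True
¬¬((Y ∧ U) ∨ U) = ¬True = False
¬¬((Y ∧ U) ∨ U) → Y = False → False = True
U → Y = False → False = True
Y → (U → Y) = False → True = True
(Y → (U → Y)) → U = True → False = False
(¬¬((Y ∧ U) ∨ U) → Y) → ((Y → (U → Y)) → U) = True → False = False
(((U → Y) → (Y ∧ U)) → U) → ((¬¬((Y ∧ U) ∨ U) → Y) → ((Y → (U → Y)) → U)) = True → False = False
Y ∧ U = False ∧ False = False
((((U → Y) → (Y ∧ U)) → U) → ((¬¬((Y ∧ U) ∨ U) → Y) → ((Y → (U → Y)) → U))) → (Y ∧ U) = False → False = True
U → Y = False → False = True
¬(U → Y) = ¬True = False
(((((U → Y) → (Y ∧ U)) → U) → ((¬¬((Y ∧ U) ∨ U) → Y) → ((Y → (U → Y)) → U))) → (Y ∧ U)) → ¬(U → Y) = True → False = False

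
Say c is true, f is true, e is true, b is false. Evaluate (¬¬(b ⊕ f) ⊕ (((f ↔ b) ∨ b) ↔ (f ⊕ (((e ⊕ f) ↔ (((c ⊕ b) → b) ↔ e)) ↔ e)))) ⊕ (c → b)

False

b ⊕ f = False ⊕ True = True
¬(b ⊕ f) = ¬True = False
¬¬(b ⊕ f) = ¬False = True
f ↔ b = True ↔ False = False
(f ↔ b) ∨ b = False ∨ False = False
e ⊕ f = True ⊕ True = False
c ⊕ b = True ⊕ False = True
(c ⊕ b) → b = True → False = False
((c ⊕ b) → b) ↔ e = False ↔ True = False
(e ⊕ f) ↔ (((c ⊕ b) → b) ↔ e) = False ↔ False = True
((e ⊕ f) ↔ (((c ⊕ b) → b) ↔ e)) ↔ e = True ↔ True = True
f ⊕ (((e ⊕ f) ↔ (((c ⊕ b) → b) ↔ e)) ↔ e) = True ⊕ True = False
((f ↔ b) ∨ b) ↔ (f ⊕ (((e ⊕ f) ↔ (((c ⊕ b) → b) ↔ e)) ↔ e)) = False ↔ False = True
¬¬(b ⊕ f) ⊕ (((f ↔ b) ∨ b) ↔ (f ⊕ (((e ⊕ f) ↔ (((c ⊕ b) → b) ↔ e)) ↔ e))) = True ⊕ True = False
c → b = True → False = False
(¬¬(b ⊕ f) ⊕ (((f ↔ b) ∨ b) ↔ (f ⊕ (((e ⊕ f) ↔ (((c ⊕ b) → b) ↔ e)) ↔ e)))) ⊕ (c → b) = False ⊕ False = False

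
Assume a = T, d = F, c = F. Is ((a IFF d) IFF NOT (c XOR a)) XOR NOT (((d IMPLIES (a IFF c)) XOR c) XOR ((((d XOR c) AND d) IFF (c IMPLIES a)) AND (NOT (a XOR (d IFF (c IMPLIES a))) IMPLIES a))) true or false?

a IFF d = T IFF F = F
c XOR a = F XOR T = T
NOT (c XOR a) = NOT T = F
(a IFF d) IFF NOT (c XOR a) = F IFF F = T
a IFF c = T IFF F = F
d IMPLIES (a IFF c) = F IMPLIES F = T
(d IMPLIES (a IFF c)) XOR c = T XOR F = T
d XOR c = F XOR F = F
(d XOR c) AND d = F AND F = F
c IMPLIES a = F IMPLIES T = T
((d XOR c) AND d) IFF (c IMPLIES a) = F IFF T = F
c IMPLIES a = F IMPLIES T = T
d IFF (c IMPLIES a) = F IFF T = F
a XOR (d IFF (c IMPLIES a)) = T XOR F = T
NOT (a XOR (d IFF (c IMPLIES a))) = NOT T = F
NOT (a XOR (d IFF (c IMPLIES a))) IMPLIES a = F IMPLIES T = T
(((d XOR c) AND d) IFF (c IMPLIES a)) AND (NOT (a XOR (d IFF (c IMPLIES a))) IMPLIES a) = F AND T = F
((d IMPLIES (a IFF c)) XOR c) XOR ((((d XOR c) AND d) IFF (c IMPLIES a)) AND (NOT (a XOR (d IFF (c IMPLIES a))) IMPLIES a)) = T XOR F = T
NOT (((d IMPLIES (a IFF c)) XOR c) XOR ((((d XOR c) AND d) IFF (c IMPLIES a)) AND (NOT (a XOR (d IFF (c IMPLIES a))) IMPLIES a))) = NOT T = F
((a IFF d) IFF NOT (c XOR a)) XOR NOT (((d IMPLIES (a IFF c)) XOR c) XOR ((((d XOR c) AND d) IFF (c IMPLIES a)) AND (NOT (a XOR (d IFF (c IMPLIES a))) IMPLIES a))) = T XOR F = T

T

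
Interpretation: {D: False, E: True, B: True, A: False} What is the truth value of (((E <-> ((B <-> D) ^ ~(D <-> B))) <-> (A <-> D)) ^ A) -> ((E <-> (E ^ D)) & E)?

True

Substituting D=False, E=True, B=True, A=False:
B <-> D = True <-> False = False
D <-> B = False <-> True = False
~(D <-> B) = ~False = True
(B <-> D) ^ ~(D <-> B) = False ^ True = True
E <-> ((B <-> D) ^ ~(D <-> B)) = True <-> True = True
A <-> D = False <-> False = True
(E <-> ((B <-> D) ^ ~(D <-> B))) <-> (A <-> D) = True <-> True = True
((E <-> ((B <-> D) ^ ~(D <-> B))) <-> (A <-> D)) ^ A = True ^ False = True
E ^ D = True ^ False = True
E <-> (E ^ D) = True <-> True = True
(E <-> (E ^ D)) & E = True & True = True
(((E <-> ((B <-> D) ^ ~(D <-> B))) <-> (A <-> D)) ^ A) -> ((E <-> (E ^ D)) & E) = True -> True = True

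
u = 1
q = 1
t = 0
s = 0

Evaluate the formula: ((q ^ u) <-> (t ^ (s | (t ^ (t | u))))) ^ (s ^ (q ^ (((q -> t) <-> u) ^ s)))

q ^ u = 1 ^ 1 = 0
t | u = 0 | 1 = 1
t ^ (t | u) = 0 ^ 1 = 1
s | (t ^ (t | u)) = 0 | 1 = 1
t ^ (s | (t ^ (t | u))) = 0 ^ 1 = 1
(q ^ u) <-> (t ^ (s | (t ^ (t | u)))) = 0 <-> 1 = 0
q -> t = 1 -> 0 = 0
(q -> t) <-> u = 0 <-> 1 = 0
((q -> t) <-> u) ^ s = 0 ^ 0 = 0
q ^ (((q -> t) <-> u) ^ s) = 1 ^ 0 = 1
s ^ (q ^ (((q -> t) <-> u) ^ s)) = 0 ^ 1 = 1
((q ^ u) <-> (t ^ (s | (t ^ (t | u))))) ^ (s ^ (q ^ (((q -> t) <-> u) ^ s))) = 0 ^ 1 = 1

1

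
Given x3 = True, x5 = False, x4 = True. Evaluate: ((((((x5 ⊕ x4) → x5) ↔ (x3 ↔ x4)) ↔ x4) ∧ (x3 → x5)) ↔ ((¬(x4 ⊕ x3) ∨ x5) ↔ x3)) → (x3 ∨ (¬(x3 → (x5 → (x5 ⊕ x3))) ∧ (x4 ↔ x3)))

True

Substituting x3=True, x5=False, x4=True:
x5 ⊕ x4 = False ⊕ True = True
(x5 ⊕ x4) → x5 = True → False = False
x3 ↔ x4 = True ↔ True = True
((x5 ⊕ x4) → x5) ↔ (x3 ↔ x4) = False ↔ True = False
(((x5 ⊕ x4) → x5) ↔ (x3 ↔ x4)) ↔ x4 = False ↔ True = False
x3 → x5 = True → False = False
((((x5 ⊕ x4) → x5) ↔ (x3 ↔ x4)) ↔ x4) ∧ (x3 → x5) = False ∧ False = False
x4 ⊕ x3 = True ⊕ True = False
¬(x4 ⊕ x3) = ¬False = True
¬(x4 ⊕ x3) ∨ x5 = True ∨ False = True
(¬(x4 ⊕ x3) ∨ x5) ↔ x3 = True ↔ True = True
(((((x5 ⊕ x4) → x5) ↔ (x3 ↔ x4)) ↔ x4) ∧ (x3 → x5)) ↔ ((¬(x4 ⊕ x3) ∨ x5) ↔ x3) = False ↔ True = False
x5 ⊕ x3 = False ⊕ True = True
x5 → (x5 ⊕ x3) = False → True = True
x3 → (x5 → (x5 ⊕ x3)) = True → True = True
¬(x3 → (x5 → (x5 ⊕ x3))) = ¬True = False
x4 ↔ x3 = True ↔ True = True
¬(x3 → (x5 → (x5 ⊕ x3))) ∧ (x4 ↔ x3) = False ∧ True = False
x3 ∨ (¬(x3 → (x5 → (x5 ⊕ x3))) ∧ (x4 ↔ x3)) = True ∨ False = True
((((((x5 ⊕ x4) → x5) ↔ (x3 ↔ x4)) ↔ x4) ∧ (x3 → x5)) ↔ ((¬(x4 ⊕ x3) ∨ x5) ↔ x3)) → (x3 ∨ (¬(x3 → (x5 → (x5 ⊕ x3))) ∧ (x4 ↔ x3))) = False → True = True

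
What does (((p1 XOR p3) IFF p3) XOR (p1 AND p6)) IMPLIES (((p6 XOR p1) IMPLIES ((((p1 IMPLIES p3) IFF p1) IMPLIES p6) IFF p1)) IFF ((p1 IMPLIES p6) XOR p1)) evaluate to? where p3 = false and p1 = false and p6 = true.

p1 XOR p3 = false XOR false = false
(p1 XOR p3) IFF p3 = false IFF false = true
p1 AND p6 = false AND true = false
((p1 XOR p3) IFF p3) XOR (p1 AND p6) = true XOR false = true
p6 XOR p1 = true XOR false = true
p1 IMPLIES p3 = false IMPLIES false = true
(p1 IMPLIES p3) IFF p1 = true IFF false = false
((p1 IMPLIES p3) IFF p1) IMPLIES p6 = false IMPLIES true = true
(((p1 IMPLIES p3) IFF p1) IMPLIES p6) IFF p1 = true IFF false = false
(p6 XOR p1) IMPLIES ((((p1 IMPLIES p3) IFF p1) IMPLIES p6) IFF p1) = true IMPLIES false = false
p1 IMPLIES p6 = false IMPLIES true = true
(p1 IMPLIES p6) XOR p1 = true XOR false = true
((p6 XOR p1) IMPLIES ((((p1 IMPLIES p3) IFF p1) IMPLIES p6) IFF p1)) IFF ((p1 IMPLIES p6) XOR p1) = false IFF true = false
(((p1 XOR p3) IFF p3) XOR (p1 AND p6)) IMPLIES (((p6 XOR p1) IMPLIES ((((p1 IMPLIES p3) IFF p1) IMPLIES p6) IFF p1)) IFF ((p1 IMPLIES p6) XOR p1)) = true IMPLIES false = false

false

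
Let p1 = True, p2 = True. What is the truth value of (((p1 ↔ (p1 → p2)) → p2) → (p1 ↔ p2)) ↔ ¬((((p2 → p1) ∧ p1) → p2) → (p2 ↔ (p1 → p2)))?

False

Substituting p1=True, p2=True:
p1 → p2 = True → True = True
p1 ↔ (p1 → p2) = True ↔ True = True
(p1 ↔ (p1 → p2)) → p2 = True → True = True
p1 ↔ p2 = True ↔ True = True
((p1 ↔ (p1 → p2)) → p2) → (p1 ↔ p2) = True → True = True
p2 → p1 = True → True = True
(p2 → p1) ∧ p1 = True ∧ True = True
((p2 → p1) ∧ p1) → p2 = True → True = True
p1 → p2 = True → True = True
p2 ↔ (p1 → p2) = True ↔ True = True
(((p2 → p1) ∧ p1) → p2) → (p2 ↔ (p1 → p2)) = True → True = True
¬((((p2 → p1) ∧ p1) → p2) → (p2 ↔ (p1 → p2))) = ¬True = False
(((p1 ↔ (p1 → p2)) → p2) → (p1 ↔ p2)) ↔ ¬((((p2 → p1) ∧ p1) → p2) → (p2 ↔ (p1 → p2))) = True ↔ False = False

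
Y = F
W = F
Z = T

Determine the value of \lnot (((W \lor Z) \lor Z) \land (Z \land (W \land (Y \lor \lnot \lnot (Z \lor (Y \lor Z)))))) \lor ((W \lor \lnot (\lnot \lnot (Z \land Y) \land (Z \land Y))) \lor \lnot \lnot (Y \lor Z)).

Substituting Y=F, W=F, Z=T:
W \lor Z = F \lor T = T
(W \lor Z) \lor Z = T \lor T = T
Y \lor Z = F \lor T = T
Z \lor (Y \lor Z) = T \lor T = T
\lnot (Z \lor (Y \lor Z)) = \lnot T = F
\lnot \lnot (Z \lor (Y \lor Z)) = \lnot F = T
Y \lor \lnot \lnot (Z \lor (Y \lor Z)) = F \lor T = T
W \land (Y \lor \lnot \lnot (Z \lor (Y \lor Z))) = F \land T = F
Z \land (W \land (Y \lor \lnot \lnot (Z \lor (Y \lor Z)))) = T \land F = F
((W \lor Z) \lor Z) \land (Z \land (W \land (Y \lor \lnot \lnot (Z \lor (Y \lor Z))))) = T \land F = F
\lnot (((W \lor Z) \lor Z) \land (Z \land (W \land (Y \lor \lnot \lnot (Z \lor (Y \lor Z)))))) = \lnot F = T
Z \land Y = T \land F = F
\lnot (Z \land Y) = \lnot F = T
\lnot \lnot (Z \land Y) = \lnot T = F
Z \land Y = T \land F = F
\lnot \lnot (Z \land Y) \land (Z \land Y) = F \land F = F
\lnot (\lnot \lnot (Z \land Y) \land (Z \land Y)) = \lnot F = T
W \lor \lnot (\lnot \lnot (Z \land Y) \land (Z \land Y)) = F \lor T = T
Y \lor Z = F \lor T = T
\lnot (Y \lor Z) = \lnot T = F
\lnot \lnot (Y \lor Z) = \lnot F = T
(W \lor \lnot (\lnot \lnot (Z \land Y) \land (Z \land Y))) \lor \lnot \lnot (Y \lor Z) = T \lor T = T
\lnot (((W \lor Z) \lor Z) \land (Z \land (W \land (Y \lor \lnot \lnot (Z \lor (Y \lor Z)))))) \lor ((W \lor \lnot (\lnot \lnot (Z \land Y) \land (Z \land Y))) \lor \lnot \lnot (Y \lor Z)) = T \lor T = T

T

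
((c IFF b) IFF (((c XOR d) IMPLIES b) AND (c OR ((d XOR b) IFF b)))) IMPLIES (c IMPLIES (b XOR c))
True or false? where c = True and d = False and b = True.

False

c IFF b = True IFF True = True
c XOR d = True XOR False = True
(c XOR d) IMPLIES b = True IMPLIES True = True
d XOR b = False XOR True = True
(d XOR b) IFF b = True IFF True = True
c OR ((d XOR b) IFF b) = True OR True = True
((c XOR d) IMPLIES b) AND (c OR ((d XOR b) IFF b)) = True AND True = True
(c IFF b) IFF (((c XOR d) IMPLIES b) AND (c OR ((d XOR b) IFF b))) = True IFF True = True
b XOR c = True XOR True = False
c IMPLIES (b XOR c) = True IMPLIES False = False
((c IFF b) IFF (((c XOR d) IMPLIES b) AND (c OR ((d XOR b) IFF b)))) IMPLIES (c IMPLIES (b XOR c)) = True IMPLIES False = False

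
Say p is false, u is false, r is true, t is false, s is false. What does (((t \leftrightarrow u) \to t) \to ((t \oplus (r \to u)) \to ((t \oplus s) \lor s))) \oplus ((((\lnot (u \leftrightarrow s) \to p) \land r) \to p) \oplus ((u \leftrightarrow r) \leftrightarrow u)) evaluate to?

t \leftrightarrow u = F \leftrightarrow F = T
(t \leftrightarrow u) \to t = T \to F = F
r \to u = T \to F = F
t \oplus (r \to u) = F \oplus F = F
t \oplus s = F \oplus F = F
(t \oplus s) \lor s = F \lor F = F
(t \oplus (r \to u)) \to ((t \oplus s) \lor s) = F \to F = T
((t \leftrightarrow u) \to t) \to ((t \oplus (r \to u)) \to ((t \oplus s) \lor s)) = F \to T = T
u \leftrightarrow s = F \leftrightarrow F = T
\lnot (u \leftrightarrow s) = \lnot T = F
\lnot (u \leftrightarrow s) \to p = F \to F = T
(\lnot (u \leftrightarrow s) \to p) \land r = T \land T = T
((\lnot (u \leftrightarrow s) \to p) \land r) \to p = T \to F = F
u \leftrightarrow r = F \leftrightarrow T = F
(u \leftrightarrow r) \leftrightarrow u = F \leftrightarrow F = T
(((\lnot (u \leftrightarrow s) \to p) \land r) \to p) \oplus ((u \leftrightarrow r) \leftrightarrow u) = F \oplus T = T
(((t \leftrightarrow u) \to t) \to ((t \oplus (r \to u)) \to ((t \oplus s) \lor s))) \oplus ((((\lnot (u \leftrightarrow s) \to p) \land r) \to p) \oplus ((u \leftrightarrow r) \leftrightarrow u)) = T \oplus T = F

F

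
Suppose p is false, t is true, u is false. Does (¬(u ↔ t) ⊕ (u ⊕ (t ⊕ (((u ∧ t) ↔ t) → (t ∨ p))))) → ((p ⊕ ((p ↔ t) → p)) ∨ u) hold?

T

u ↔ t = F ↔ T = F
¬(u ↔ t) = ¬F = T
u ∧ t = F ∧ T = F
(u ∧ t) ↔ t = F ↔ T = F
t ∨ p = T ∨ F = T
((u ∧ t) ↔ t) → (t ∨ p) = F → T = T
t ⊕ (((u ∧ t) ↔ t) → (t ∨ p)) = T ⊕ T = F
u ⊕ (t ⊕ (((u ∧ t) ↔ t) → (t ∨ p))) = F ⊕ F = F
¬(u ↔ t) ⊕ (u ⊕ (t ⊕ (((u ∧ t) ↔ t) → (t ∨ p)))) = T ⊕ F = T
p ↔ t = F ↔ T = F
(p ↔ t) → p = F → F = T
p ⊕ ((p ↔ t) → p) = F ⊕ T = T
(p ⊕ ((p ↔ t) → p)) ∨ u = T ∨ F = T
(¬(u ↔ t) ⊕ (u ⊕ (t ⊕ (((u ∧ t) ↔ t) → (t ∨ p))))) → ((p ⊕ ((p ↔ t) → p)) ∨ u) = T → T = T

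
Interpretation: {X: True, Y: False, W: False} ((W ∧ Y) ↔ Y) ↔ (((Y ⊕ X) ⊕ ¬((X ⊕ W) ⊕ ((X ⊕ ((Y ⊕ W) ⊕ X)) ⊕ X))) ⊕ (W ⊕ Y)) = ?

False

W ∧ Y = False ∧ False = False
(W ∧ Y) ↔ Y = False ↔ False = True
Y ⊕ X = False ⊕ True = True
X ⊕ W = True ⊕ False = True
Y ⊕ W = False ⊕ False = False
(Y ⊕ W) ⊕ X = False ⊕ True = True
X ⊕ ((Y ⊕ W) ⊕ X) = True ⊕ True = False
(X ⊕ ((Y ⊕ W) ⊕ X)) ⊕ X = False ⊕ True = True
(X ⊕ W) ⊕ ((X ⊕ ((Y ⊕ W) ⊕ X)) ⊕ X) = True ⊕ True = False
¬((X ⊕ W) ⊕ ((X ⊕ ((Y ⊕ W) ⊕ X)) ⊕ X)) = ¬False = True
(Y ⊕ X) ⊕ ¬((X ⊕ W) ⊕ ((X ⊕ ((Y ⊕ W) ⊕ X)) ⊕ X)) = True ⊕ True = False
W ⊕ Y = False ⊕ False = False
((Y ⊕ X) ⊕ ¬((X ⊕ W) ⊕ ((X ⊕ ((Y ⊕ W) ⊕ X)) ⊕ X))) ⊕ (W ⊕ Y) = False ⊕ False = False
((W ∧ Y) ↔ Y) ↔ (((Y ⊕ X) ⊕ ¬((X ⊕ W) ⊕ ((X ⊕ ((Y ⊕ W) ⊕ X)) ⊕ X))) ⊕ (W ⊕ Y)) = True ↔ False = False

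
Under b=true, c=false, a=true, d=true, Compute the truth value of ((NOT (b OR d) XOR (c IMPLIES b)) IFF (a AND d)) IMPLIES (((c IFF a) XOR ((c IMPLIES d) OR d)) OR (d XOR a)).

b OR d = true OR true = true
NOT (b OR d) = NOT true = false
c IMPLIES b = false IMPLIES true = true
NOT (b OR d) XOR (c IMPLIES b) = false XOR true = true
a AND d = true AND true = true
(NOT (b OR d) XOR (c IMPLIES b)) IFF (a AND d) = true IFF true = true
c IFF a = false IFF true = false
c IMPLIES d = false IMPLIES true = true
(c IMPLIES d) OR d = true OR true = true
(c IFF a) XOR ((c IMPLIES d) OR d) = false XOR true = true
d XOR a = true XOR true = false
((c IFF a) XOR ((c IMPLIES d) OR d)) OR (d XOR a) = true OR false = true
((NOT (b OR d) XOR (c IMPLIES b)) IFF (a AND d)) IMPLIES (((c IFF a) XOR ((c IMPLIES d) OR d)) OR (d XOR a)) = true IMPLIES true = true

true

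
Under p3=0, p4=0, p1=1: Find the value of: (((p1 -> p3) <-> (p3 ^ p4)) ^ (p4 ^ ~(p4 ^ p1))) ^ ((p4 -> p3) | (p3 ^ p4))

0

p1 -> p3 = 1 -> 0 = 0
p3 ^ p4 = 0 ^ 0 = 0
(p1 -> p3) <-> (p3 ^ p4) = 0 <-> 0 = 1
p4 ^ p1 = 0 ^ 1 = 1
~(p4 ^ p1) = ~1 = 0
p4 ^ ~(p4 ^ p1) = 0 ^ 0 = 0
((p1 -> p3) <-> (p3 ^ p4)) ^ (p4 ^ ~(p4 ^ p1)) = 1 ^ 0 = 1
p4 -> p3 = 0 -> 0 = 1
p3 ^ p4 = 0 ^ 0 = 0
(p4 -> p3) | (p3 ^ p4) = 1 | 0 = 1
(((p1 -> p3) <-> (p3 ^ p4)) ^ (p4 ^ ~(p4 ^ p1))) ^ ((p4 -> p3) | (p3 ^ p4)) = 1 ^ 1 = 0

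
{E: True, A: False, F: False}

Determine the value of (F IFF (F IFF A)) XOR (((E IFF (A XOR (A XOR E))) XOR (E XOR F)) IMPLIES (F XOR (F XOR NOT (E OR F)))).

True

F IFF A = False IFF False = True
F IFF (F IFF A) = False IFF True = False
A XOR E = False XOR True = True
A XOR (A XOR E) = False XOR True = True
E IFF (A XOR (A XOR E)) = True IFF True = True
E XOR F = True XOR False = True
(E IFF (A XOR (A XOR E))) XOR (E XOR F) = True XOR True = False
E OR F = True OR False = True
NOT (E OR F) = NOT True = False
F XOR NOT (E OR F) = False XOR False = False
F XOR (F XOR NOT (E OR F)) = False XOR False = False
((E IFF (A XOR (A XOR E))) XOR (E XOR F)) IMPLIES (F XOR (F XOR NOT (E OR F))) = False IMPLIES False = True
(F IFF (F IFF A)) XOR (((E IFF (A XOR (A XOR E))) XOR (E XOR F)) IMPLIES (F XOR (F XOR NOT (E OR F)))) = False XOR True = True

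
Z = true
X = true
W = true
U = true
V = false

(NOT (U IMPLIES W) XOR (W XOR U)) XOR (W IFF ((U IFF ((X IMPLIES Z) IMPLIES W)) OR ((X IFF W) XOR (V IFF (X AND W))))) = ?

Substituting Z=true, X=true, W=true, U=true, V=false:
U IMPLIES W = true IMPLIES true = true
NOT (U IMPLIES W) = NOT true = false
W XOR U = true XOR true = false
NOT (U IMPLIES W) XOR (W XOR U) = false XOR false = false
X IMPLIES Z = true IMPLIES true = true
(X IMPLIES Z) IMPLIES W = true IMPLIES true = true
U IFF ((X IMPLIES Z) IMPLIES W) = true IFF true = true
X IFF W = true IFF true = true
X AND W = true AND true = true
V IFF (X AND W) = false IFF true = false
(X IFF W) XOR (V IFF (X AND W)) = true XOR false = true
(U IFF ((X IMPLIES Z) IMPLIES W)) OR ((X IFF W) XOR (V IFF (X AND W))) = true OR true = true
W IFF ((U IFF ((X IMPLIES Z) IMPLIES W)) OR ((X IFF W) XOR (V IFF (X AND W)))) = true IFF true = true
(NOT (U IMPLIES W) XOR (W XOR U)) XOR (W IFF ((U IFF ((X IMPLIES Z) IMPLIES W)) OR ((X IFF W) XOR (V IFF (X AND W))))) = false XOR true = true

true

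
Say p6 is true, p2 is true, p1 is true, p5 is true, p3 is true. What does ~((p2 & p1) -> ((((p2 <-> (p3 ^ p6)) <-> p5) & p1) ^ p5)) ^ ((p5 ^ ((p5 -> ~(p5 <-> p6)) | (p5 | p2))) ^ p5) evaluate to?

True

Substituting p6=True, p2=True, p1=True, p5=True, p3=True:
p2 & p1 = True & True = True
p3 ^ p6 = True ^ True = False
p2 <-> (p3 ^ p6) = True <-> False = False
(p2 <-> (p3 ^ p6)) <-> p5 = False <-> True = False
((p2 <-> (p3 ^ p6)) <-> p5) & p1 = False & True = False
(((p2 <-> (p3 ^ p6)) <-> p5) & p1) ^ p5 = False ^ True = True
(p2 & p1) -> ((((p2 <-> (p3 ^ p6)) <-> p5) & p1) ^ p5) = True -> True = True
~((p2 & p1) -> ((((p2 <-> (p3 ^ p6)) <-> p5) & p1) ^ p5)) = ~True = False
p5 <-> p6 = True <-> True = True
~(p5 <-> p6) = ~True = False
p5 -> ~(p5 <-> p6) = True -> False = False
p5 | p2 = True | True = True
(p5 -> ~(p5 <-> p6)) | (p5 | p2) = False | True = True
p5 ^ ((p5 -> ~(p5 <-> p6)) | (p5 | p2)) = True ^ True = False
(p5 ^ ((p5 -> ~(p5 <-> p6)) | (p5 | p2))) ^ p5 = False ^ True = True
~((p2 & p1) -> ((((p2 <-> (p3 ^ p6)) <-> p5) & p1) ^ p5)) ^ ((p5 ^ ((p5 -> ~(p5 <-> p6)) | (p5 | p2))) ^ p5) = False ^ True = True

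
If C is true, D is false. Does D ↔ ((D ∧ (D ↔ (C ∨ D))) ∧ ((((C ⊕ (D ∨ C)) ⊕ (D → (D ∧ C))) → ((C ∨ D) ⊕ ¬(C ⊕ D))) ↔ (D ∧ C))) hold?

C ∨ D = True ∨ False = True
D ↔ (C ∨ D) = False ↔ True = False
D ∧ (D ↔ (C ∨ D)) = False ∧ False = False
D ∨ C = False ∨ True = True
C ⊕ (D ∨ C) = True ⊕ True = False
D ∧ C = False ∧ True = False
D → (D ∧ C) = False → False = True
(C ⊕ (D ∨ C)) ⊕ (D → (D ∧ C)) = False ⊕ True = True
C ∨ D = True ∨ False = True
C ⊕ D = True ⊕ False = True
¬(C ⊕ D) = ¬True = False
(C ∨ D) ⊕ ¬(C ⊕ D) = True ⊕ False = True
((C ⊕ (D ∨ C)) ⊕ (D → (D ∧ C))) → ((C ∨ D) ⊕ ¬(C ⊕ D)) = True → True = True
D ∧ C = False ∧ True = False
(((C ⊕ (D ∨ C)) ⊕ (D → (D ∧ C))) → ((C ∨ D) ⊕ ¬(C ⊕ D))) ↔ (D ∧ C) = True ↔ False = False
(D ∧ (D ↔ (C ∨ D))) ∧ ((((C ⊕ (D ∨ C)) ⊕ (D → (D ∧ C))) → ((C ∨ D) ⊕ ¬(C ⊕ D))) ↔ (D ∧ C)) = False ∧ False = False
D ↔ ((D ∧ (D ↔ (C ∨ D))) ∧ ((((C ⊕ (D ∨ C)) ⊕ (D → (D ∧ C))) → ((C ∨ D) ⊕ ¬(C ⊕ D))) ↔ (D ∧ C))) = False ↔ False = True

True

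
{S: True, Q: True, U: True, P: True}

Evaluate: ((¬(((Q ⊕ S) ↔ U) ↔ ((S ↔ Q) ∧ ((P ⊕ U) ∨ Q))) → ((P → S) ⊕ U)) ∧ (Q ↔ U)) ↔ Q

False

Q ⊕ S = True ⊕ True = False
(Q ⊕ S) ↔ U = False ↔ True = False
S ↔ Q = True ↔ True = True
P ⊕ U = True ⊕ True = False
(P ⊕ U) ∨ Q = False ∨ True = True
(S ↔ Q) ∧ ((P ⊕ U) ∨ Q) = True ∧ True = True
((Q ⊕ S) ↔ U) ↔ ((S ↔ Q) ∧ ((P ⊕ U) ∨ Q)) = False ↔ True = False
¬(((Q ⊕ S) ↔ U) ↔ ((S ↔ Q) ∧ ((P ⊕ U) ∨ Q))) = ¬False = True
P → S = True → True = True
(P → S) ⊕ U = True ⊕ True = False
¬(((Q ⊕ S) ↔ U) ↔ ((S ↔ Q) ∧ ((P ⊕ U) ∨ Q))) → ((P → S) ⊕ U) = True → False = False
Q ↔ U = True ↔ True = True
(¬(((Q ⊕ S) ↔ U) ↔ ((S ↔ Q) ∧ ((P ⊕ U) ∨ Q))) → ((P → S) ⊕ U)) ∧ (Q ↔ U) = False ∧ True = False
((¬(((Q ⊕ S) ↔ U) ↔ ((S ↔ Q) ∧ ((P ⊕ U) ∨ Q))) → ((P → S) ⊕ U)) ∧ (Q ↔ U)) ↔ Q = False ↔ True = False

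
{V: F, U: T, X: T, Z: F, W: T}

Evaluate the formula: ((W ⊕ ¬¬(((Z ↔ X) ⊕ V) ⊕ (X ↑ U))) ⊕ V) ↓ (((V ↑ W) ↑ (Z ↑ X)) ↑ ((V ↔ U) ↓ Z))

F

Z ↔ X = F ↔ T = F
(Z ↔ X) ⊕ V = F ⊕ F = F
X ↑ U = T ↑ T = F
((Z ↔ X) ⊕ V) ⊕ (X ↑ U) = F ⊕ F = F
¬(((Z ↔ X) ⊕ V) ⊕ (X ↑ U)) = ¬F = T
¬¬(((Z ↔ X) ⊕ V) ⊕ (X ↑ U)) = ¬T = F
W ⊕ ¬¬(((Z ↔ X) ⊕ V) ⊕ (X ↑ U)) = T ⊕ F = T
(W ⊕ ¬¬(((Z ↔ X) ⊕ V) ⊕ (X ↑ U))) ⊕ V = T ⊕ F = T
V ↑ W = F ↑ T = T
Z ↑ X = F ↑ T = T
(V ↑ W) ↑ (Z ↑ X) = T ↑ T = F
V ↔ U = F ↔ T = F
(V ↔ U) ↓ Z = F ↓ F = T
((V ↑ W) ↑ (Z ↑ X)) ↑ ((V ↔ U) ↓ Z) = F ↑ T = T
((W ⊕ ¬¬(((Z ↔ X) ⊕ V) ⊕ (X ↑ U))) ⊕ V) ↓ (((V ↑ W) ↑ (Z ↑ X)) ↑ ((V ↔ U) ↓ Z)) = T ↓ T = F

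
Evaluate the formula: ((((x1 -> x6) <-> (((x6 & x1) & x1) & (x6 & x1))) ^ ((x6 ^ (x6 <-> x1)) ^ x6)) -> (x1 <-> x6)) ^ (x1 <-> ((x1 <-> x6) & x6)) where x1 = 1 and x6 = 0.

0

Substituting x1=1, x6=0:
x1 -> x6 = 1 -> 0 = 0
x6 & x1 = 0 & 1 = 0
(x6 & x1) & x1 = 0 & 1 = 0
x6 & x1 = 0 & 1 = 0
((x6 & x1) & x1) & (x6 & x1) = 0 & 0 = 0
(x1 -> x6) <-> (((x6 & x1) & x1) & (x6 & x1)) = 0 <-> 0 = 1
x6 <-> x1 = 0 <-> 1 = 0
x6 ^ (x6 <-> x1) = 0 ^ 0 = 0
(x6 ^ (x6 <-> x1)) ^ x6 = 0 ^ 0 = 0
((x1 -> x6) <-> (((x6 & x1) & x1) & (x6 & x1))) ^ ((x6 ^ (x6 <-> x1)) ^ x6) = 1 ^ 0 = 1
x1 <-> x6 = 1 <-> 0 = 0
(((x1 -> x6) <-> (((x6 & x1) & x1) & (x6 & x1))) ^ ((x6 ^ (x6 <-> x1)) ^ x6)) -> (x1 <-> x6) = 1 -> 0 = 0
x1 <-> x6 = 1 <-> 0 = 0
(x1 <-> x6) & x6 = 0 & 0 = 0
x1 <-> ((x1 <-> x6) & x6) = 1 <-> 0 = 0
((((x1 -> x6) <-> (((x6 & x1) & x1) & (x6 & x1))) ^ ((x6 ^ (x6 <-> x1)) ^ x6)) -> (x1 <-> x6)) ^ (x1 <-> ((x1 <-> x6) & x6)) = 0 ^ 0 = 0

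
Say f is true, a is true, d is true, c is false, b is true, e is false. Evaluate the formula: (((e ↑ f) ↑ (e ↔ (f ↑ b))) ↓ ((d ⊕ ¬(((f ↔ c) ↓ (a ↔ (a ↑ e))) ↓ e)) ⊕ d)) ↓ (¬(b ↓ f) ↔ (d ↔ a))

e ↑ f = F ↑ T = T
f ↑ b = T ↑ T = F
e ↔ (f ↑ b) = F ↔ F = T
(e ↑ f) ↑ (e ↔ (f ↑ b)) = T ↑ T = F
f ↔ c = T ↔ F = F
a ↑ e = T ↑ F = T
a ↔ (a ↑ e) = T ↔ T = T
(f ↔ c) ↓ (a ↔ (a ↑ e)) = F ↓ T = F
((f ↔ c) ↓ (a ↔ (a ↑ e))) ↓ e = F ↓ F = T
¬(((f ↔ c) ↓ (a ↔ (a ↑ e))) ↓ e) = ¬T = F
d ⊕ ¬(((f ↔ c) ↓ (a ↔ (a ↑ e))) ↓ e) = T ⊕ F = T
(d ⊕ ¬(((f ↔ c) ↓ (a ↔ (a ↑ e))) ↓ e)) ⊕ d = T ⊕ T = F
((e ↑ f) ↑ (e ↔ (f ↑ b))) ↓ ((d ⊕ ¬(((f ↔ c) ↓ (a ↔ (a ↑ e))) ↓ e)) ⊕ d) = F ↓ F = T
b ↓ f = T ↓ T = F
¬(b ↓ f) = ¬F = T
d ↔ a = T ↔ T = T
¬(b ↓ f) ↔ (d ↔ a) = T ↔ T = T
(((e ↑ f) ↑ (e ↔ (f ↑ b))) ↓ ((d ⊕ ¬(((f ↔ c) ↓ (a ↔ (a ↑ e))) ↓ e)) ⊕ d)) ↓ (¬(b ↓ f) ↔ (d ↔ a)) = T ↓ T = F

F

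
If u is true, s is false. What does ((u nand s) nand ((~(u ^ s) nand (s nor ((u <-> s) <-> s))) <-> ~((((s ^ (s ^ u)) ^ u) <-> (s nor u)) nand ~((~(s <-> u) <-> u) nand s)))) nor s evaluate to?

Substituting u=True, s=False:
u nand s = True nand False = True
u ^ s = True ^ False = True
~(u ^ s) = ~True = False
u <-> s = True <-> False = False
(u <-> s) <-> s = False <-> False = True
s nor ((u <-> s) <-> s) = False nor True = False
~(u ^ s) nand (s nor ((u <-> s) <-> s)) = False nand False = True
s ^ u = False ^ True = True
s ^ (s ^ u) = False ^ True = True
(s ^ (s ^ u)) ^ u = True ^ True = False
s nor u = False nor True = False
((s ^ (s ^ u)) ^ u) <-> (s nor u) = False <-> False = True
s <-> u = False <-> True = False
~(s <-> u) = ~False = True
~(s <-> u) <-> u = True <-> True = True
(~(s <-> u) <-> u) nand s = True nand False = True
~((~(s <-> u) <-> u) nand s) = ~True = False
(((s ^ (s ^ u)) ^ u) <-> (s nor u)) nand ~((~(s <-> u) <-> u) nand s) = True nand False = True
~((((s ^ (s ^ u)) ^ u) <-> (s nor u)) nand ~((~(s <-> u) <-> u) nand s)) = ~True = False
(~(u ^ s) nand (s nor ((u <-> s) <-> s))) <-> ~((((s ^ (s ^ u)) ^ u) <-> (s nor u)) nand ~((~(s <-> u) <-> u) nand s)) = True <-> False = False
(u nand s) nand ((~(u ^ s) nand (s nor ((u <-> s) <-> s))) <-> ~((((s ^ (s ^ u)) ^ u) <-> (s nor u)) nand ~((~(s <-> u) <-> u) nand s))) = True nand False = True
((u nand s) nand ((~(u ^ s) nand (s nor ((u <-> s) <-> s))) <-> ~((((s ^ (s ^ u)) ^ u) <-> (s nor u)) nand ~((~(s <-> u) <-> u) nand s)))) nor s = True nor False = False

False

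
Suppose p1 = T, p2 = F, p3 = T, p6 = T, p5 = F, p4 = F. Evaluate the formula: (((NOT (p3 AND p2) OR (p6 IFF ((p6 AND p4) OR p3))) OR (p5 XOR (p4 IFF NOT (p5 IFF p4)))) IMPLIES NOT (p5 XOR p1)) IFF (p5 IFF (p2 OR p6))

T

p3 AND p2 = T AND F = F
NOT (p3 AND p2) = NOT F = T
p6 AND p4 = T AND F = F
(p6 AND p4) OR p3 = F OR T = T
p6 IFF ((p6 AND p4) OR p3) = T IFF T = T
NOT (p3 AND p2) OR (p6 IFF ((p6 AND p4) OR p3)) = T OR T = T
p5 IFF p4 = F IFF F = T
NOT (p5 IFF p4) = NOT T = F
p4 IFF NOT (p5 IFF p4) = F IFF F = T
p5 XOR (p4 IFF NOT (p5 IFF p4)) = F XOR T = T
(NOT (p3 AND p2) OR (p6 IFF ((p6 AND p4) OR p3))) OR (p5 XOR (p4 IFF NOT (p5 IFF p4))) = T OR T = T
p5 XOR p1 = F XOR T = T
NOT (p5 XOR p1) = NOT T = F
((NOT (p3 AND p2) OR (p6 IFF ((p6 AND p4) OR p3))) OR (p5 XOR (p4 IFF NOT (p5 IFF p4)))) IMPLIES NOT (p5 XOR p1) = T IMPLIES F = F
p2 OR p6 = F OR T = T
p5 IFF (p2 OR p6) = F IFF T = F
(((NOT (p3 AND p2) OR (p6 IFF ((p6 AND p4) OR p3))) OR (p5 XOR (p4 IFF NOT (p5 IFF p4)))) IMPLIES NOT (p5 XOR p1)) IFF (p5 IFF (p2 OR p6)) = F IFF F = T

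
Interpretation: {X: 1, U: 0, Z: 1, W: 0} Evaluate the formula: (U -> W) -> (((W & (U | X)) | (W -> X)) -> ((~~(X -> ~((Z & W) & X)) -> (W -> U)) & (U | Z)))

1

Substituting X=1, U=0, Z=1, W=0:
U -> W = 0 -> 0 = 1
U | X = 0 | 1 = 1
W & (U | X) = 0 & 1 = 0
W -> X = 0 -> 1 = 1
(W & (U | X)) | (W -> X) = 0 | 1 = 1
Z & W = 1 & 0 = 0
(Z & W) & X = 0 & 1 = 0
~((Z & W) & X) = ~0 = 1
X -> ~((Z & W) & X) = 1 -> 1 = 1
~(X -> ~((Z & W) & X)) = ~1 = 0
~~(X -> ~((Z & W) & X)) = ~0 = 1
W -> U = 0 -> 0 = 1
~~(X -> ~((Z & W) & X)) -> (W -> U) = 1 -> 1 = 1
U | Z = 0 | 1 = 1
(~~(X -> ~((Z & W) & X)) -> (W -> U)) & (U | Z) = 1 & 1 = 1
((W & (U | X)) | (W -> X)) -> ((~~(X -> ~((Z & W) & X)) -> (W -> U)) & (U | Z)) = 1 -> 1 = 1
(U -> W) -> (((W & (U | X)) | (W -> X)) -> ((~~(X -> ~((Z & W) & X)) -> (W -> U)) & (U | Z))) = 1 -> 1 = 1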